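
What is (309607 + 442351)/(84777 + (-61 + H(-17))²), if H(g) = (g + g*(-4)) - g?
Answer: 375979/42413 ≈ 8.8647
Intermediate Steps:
H(g) = -4*g (H(g) = (g - 4*g) - g = -3*g - g = -4*g)
(309607 + 442351)/(84777 + (-61 + H(-17))²) = (309607 + 442351)/(84777 + (-61 - 4*(-17))²) = 751958/(84777 + (-61 + 68)²) = 751958/(84777 + 7²) = 751958/(84777 + 49) = 751958/84826 = 751958*(1/84826) = 375979/42413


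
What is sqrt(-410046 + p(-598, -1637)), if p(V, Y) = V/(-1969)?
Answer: 2*I*sqrt(397432793186)/1969 ≈ 640.35*I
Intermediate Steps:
p(V, Y) = -V/1969 (p(V, Y) = V*(-1/1969) = -V/1969)
sqrt(-410046 + p(-598, -1637)) = sqrt(-410046 - 1/1969*(-598)) = sqrt(-410046 + 598/1969) = sqrt(-807379976/1969) = 2*I*sqrt(397432793186)/1969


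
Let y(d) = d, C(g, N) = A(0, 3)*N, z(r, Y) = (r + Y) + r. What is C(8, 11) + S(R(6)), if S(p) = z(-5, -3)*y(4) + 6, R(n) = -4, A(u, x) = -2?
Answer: -68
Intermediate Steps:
z(r, Y) = Y + 2*r (z(r, Y) = (Y + r) + r = Y + 2*r)
C(g, N) = -2*N
S(p) = -46 (S(p) = (-3 + 2*(-5))*4 + 6 = (-3 - 10)*4 + 6 = -13*4 + 6 = -52 + 6 = -46)
C(8, 11) + S(R(6)) = -2*11 - 46 = -22 - 46 = -68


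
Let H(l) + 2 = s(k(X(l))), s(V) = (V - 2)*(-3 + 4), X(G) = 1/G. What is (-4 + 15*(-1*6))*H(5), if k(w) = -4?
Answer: 752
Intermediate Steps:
s(V) = -2 + V (s(V) = (-2 + V)*1 = -2 + V)
H(l) = -8 (H(l) = -2 + (-2 - 4) = -2 - 6 = -8)
(-4 + 15*(-1*6))*H(5) = (-4 + 15*(-1*6))*(-8) = (-4 + 15*(-6))*(-8) = (-4 - 90)*(-8) = -94*(-8) = 752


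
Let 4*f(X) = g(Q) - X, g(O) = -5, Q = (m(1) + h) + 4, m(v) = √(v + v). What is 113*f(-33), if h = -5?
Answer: 791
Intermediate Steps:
m(v) = √2*√v (m(v) = √(2*v) = √2*√v)
Q = -1 + √2 (Q = (√2*√1 - 5) + 4 = (√2*1 - 5) + 4 = (√2 - 5) + 4 = (-5 + √2) + 4 = -1 + √2 ≈ 0.41421)
f(X) = -5/4 - X/4 (f(X) = (-5 - X)/4 = -5/4 - X/4)
113*f(-33) = 113*(-5/4 - ¼*(-33)) = 113*(-5/4 + 33/4) = 113*7 = 791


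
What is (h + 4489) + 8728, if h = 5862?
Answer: 19079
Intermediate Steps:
(h + 4489) + 8728 = (5862 + 4489) + 8728 = 10351 + 8728 = 19079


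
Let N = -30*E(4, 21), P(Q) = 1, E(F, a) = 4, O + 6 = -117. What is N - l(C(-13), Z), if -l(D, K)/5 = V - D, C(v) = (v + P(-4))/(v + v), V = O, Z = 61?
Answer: -9585/13 ≈ -737.31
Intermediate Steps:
O = -123 (O = -6 - 117 = -123)
V = -123
C(v) = (1 + v)/(2*v) (C(v) = (v + 1)/(v + v) = (1 + v)/((2*v)) = (1 + v)*(1/(2*v)) = (1 + v)/(2*v))
N = -120 (N = -30*4 = -120)
l(D, K) = 615 + 5*D (l(D, K) = -5*(-123 - D) = 615 + 5*D)
N - l(C(-13), Z) = -120 - (615 + 5*((1/2)*(1 - 13)/(-13))) = -120 - (615 + 5*((1/2)*(-1/13)*(-12))) = -120 - (615 + 5*(6/13)) = -120 - (615 + 30/13) = -120 - 1*8025/13 = -120 - 8025/13 = -9585/13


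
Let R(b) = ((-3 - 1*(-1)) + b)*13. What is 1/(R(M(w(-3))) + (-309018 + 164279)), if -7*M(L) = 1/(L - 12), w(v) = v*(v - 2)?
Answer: -21/3040078 ≈ -6.9077e-6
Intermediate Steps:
w(v) = v*(-2 + v)
M(L) = -1/(7*(-12 + L)) (M(L) = -1/(7*(L - 12)) = -1/(7*(-12 + L)))
R(b) = -26 + 13*b (R(b) = ((-3 + 1) + b)*13 = (-2 + b)*13 = -26 + 13*b)
1/(R(M(w(-3))) + (-309018 + 164279)) = 1/((-26 + 13*(-1/(-84 + 7*(-3*(-2 - 3))))) + (-309018 + 164279)) = 1/((-26 + 13*(-1/(-84 + 7*(-3*(-5))))) - 144739) = 1/((-26 + 13*(-1/(-84 + 7*15))) - 144739) = 1/((-26 + 13*(-1/(-84 + 105))) - 144739) = 1/((-26 + 13*(-1/21)) - 144739) = 1/((-26 - 13/21) - 144739) = 1/(-559/21 - 144739) = 1/(-3040078/21) = -21/3040078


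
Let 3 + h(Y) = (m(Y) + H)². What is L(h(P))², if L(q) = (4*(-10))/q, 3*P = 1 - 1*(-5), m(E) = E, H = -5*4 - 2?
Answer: 1600/157609 ≈ 0.010152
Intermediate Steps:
H = -22 (H = -20 - 2 = -22)
P = 2 (P = (1 - 1*(-5))/3 = (1 + 5)/3 = (⅓)*6 = 2)
h(Y) = -3 + (-22 + Y)² (h(Y) = -3 + (Y - 22)² = -3 + (-22 + Y)²)
L(q) = -40/q
L(h(P))² = (-40/(-3 + (-22 + 2)²))² = (-40/(-3 + (-20)²))² = (-40/(-3 + 400))² = (-40/397)² = 1600/157609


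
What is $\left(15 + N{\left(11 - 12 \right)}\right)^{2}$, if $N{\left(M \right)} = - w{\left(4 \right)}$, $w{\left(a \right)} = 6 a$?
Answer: $81$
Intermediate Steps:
$N{\left(M \right)} = -24$ ($N{\left(M \right)} = - 6 \cdot 4 = \left(-1\right) 24 = -24$)
$\left(15 + N{\left(11 - 12 \right)}\right)^{2} = \left(15 - 24\right)^{2} = \left(-9\right)^{2} = 81$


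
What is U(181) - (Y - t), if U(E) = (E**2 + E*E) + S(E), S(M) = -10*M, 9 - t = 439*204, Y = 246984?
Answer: -272819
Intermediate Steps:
t = -89547 (t = 9 - 439*204 = 9 - 1*89556 = 9 - 89556 = -89547)
U(E) = -10*E + 2*E**2 (U(E) = (E**2 + E*E) - 10*E = (E**2 + E**2) - 10*E = 2*E**2 - 10*E = -10*E + 2*E**2)
U(181) - (Y - t) = 2*181*(-5 + 181) - (246984 - 1*(-89547)) = 2*181*176 - (246984 + 89547) = 63712 - 1*336531 = 63712 - 336531 = -272819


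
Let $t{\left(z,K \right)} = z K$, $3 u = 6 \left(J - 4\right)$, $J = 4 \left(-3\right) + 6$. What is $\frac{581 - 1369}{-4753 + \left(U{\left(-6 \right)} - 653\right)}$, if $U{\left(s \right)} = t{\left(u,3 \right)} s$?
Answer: $\frac{394}{2523} \approx 0.15616$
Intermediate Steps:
$J = -6$ ($J = -12 + 6 = -6$)
$u = -20$ ($u = \frac{6 \left(-6 - 4\right)}{3} = \frac{6 \left(-10\right)}{3} = \frac{1}{3} \left(-60\right) = -20$)
$t{\left(z,K \right)} = K z$
$U{\left(s \right)} = - 60 s$ ($U{\left(s \right)} = 3 \left(-20\right) s = - 60 s$)
$\frac{581 - 1369}{-4753 + \left(U{\left(-6 \right)} - 653\right)} = \frac{581 - 1369}{-4753 - 293} = - \frac{788}{-4753 + \left(360 - 653\right)} = - \frac{788}{-4753 - 293} = - \frac{788}{-5046} = \left(-788\right) \left(- \frac{1}{5046}\right) = \frac{394}{2523}$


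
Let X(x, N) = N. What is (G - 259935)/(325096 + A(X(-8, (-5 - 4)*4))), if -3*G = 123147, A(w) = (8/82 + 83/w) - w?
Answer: -444252384/479891573 ≈ -0.92573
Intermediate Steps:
A(w) = 4/41 - w + 83/w (A(w) = (8*(1/82) + 83/w) - w = (4/41 + 83/w) - w = 4/41 - w + 83/w)
G = -41049 (G = -⅓*123147 = -41049)
(G - 259935)/(325096 + A(X(-8, (-5 - 4)*4))) = (-41049 - 259935)/(325096 + (4/41 - (-5 - 4)*4 + 83/(((-5 - 4)*4)))) = -300984/(325096 + (4/41 - (-9)*4 + 83/((-9*4)))) = -300984/(325096 + (4/41 - 1*(-36) + 83/(-36))) = -300984/(325096 + (4/41 + 36 + 83*(-1/36))) = -300984/(325096 + (4/41 + 36 - 83/36)) = -300984/(325096 + 49877/1476) = -300984/479891573/1476 = -300984*1476/479891573 = -444252384/479891573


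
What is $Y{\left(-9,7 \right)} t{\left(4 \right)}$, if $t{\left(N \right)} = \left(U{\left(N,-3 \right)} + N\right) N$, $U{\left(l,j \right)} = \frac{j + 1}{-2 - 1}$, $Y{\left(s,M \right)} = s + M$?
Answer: $- \frac{112}{3} \approx -37.333$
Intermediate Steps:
$Y{\left(s,M \right)} = M + s$
$U{\left(l,j \right)} = - \frac{1}{3} - \frac{j}{3}$ ($U{\left(l,j \right)} = \frac{1 + j}{-3} = \left(1 + j\right) \left(- \frac{1}{3}\right) = - \frac{1}{3} - \frac{j}{3}$)
$t{\left(N \right)} = N \left(\frac{2}{3} + N\right)$ ($t{\left(N \right)} = \left(\left(- \frac{1}{3} - -1\right) + N\right) N = \left(\left(- \frac{1}{3} + 1\right) + N\right) N = \left(\frac{2}{3} + N\right) N = N \left(\frac{2}{3} + N\right)$)
$Y{\left(-9,7 \right)} t{\left(4 \right)} = \left(7 - 9\right) \frac{1}{3} \cdot 4 \left(2 + 3 \cdot 4\right) = - 2 \cdot \frac{1}{3} \cdot 4 \left(2 + 12\right) = - 2 \cdot \frac{1}{3} \cdot 4 \cdot 14 = \left(-2\right) \frac{56}{3} = - \frac{112}{3}$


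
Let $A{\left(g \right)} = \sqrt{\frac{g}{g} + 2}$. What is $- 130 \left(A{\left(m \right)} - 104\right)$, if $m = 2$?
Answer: $13520 - 130 \sqrt{3} \approx 13295.0$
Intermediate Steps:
$A{\left(g \right)} = \sqrt{3}$ ($A{\left(g \right)} = \sqrt{1 + 2} = \sqrt{3}$)
$- 130 \left(A{\left(m \right)} - 104\right) = - 130 \left(\sqrt{3} - 104\right) = - 130 \left(-104 + \sqrt{3}\right) = 13520 - 130 \sqrt{3}$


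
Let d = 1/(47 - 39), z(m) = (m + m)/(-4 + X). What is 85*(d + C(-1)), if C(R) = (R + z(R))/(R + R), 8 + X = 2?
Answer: 357/8 ≈ 44.625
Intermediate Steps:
X = -6 (X = -8 + 2 = -6)
z(m) = -m/5 (z(m) = (m + m)/(-4 - 6) = (2*m)/(-10) = (2*m)*(-⅒) = -m/5)
C(R) = ⅖ (C(R) = (R - R/5)/(R + R) = (4*R/5)/((2*R)) = (4*R/5)*(1/(2*R)) = ⅖)
d = ⅛ (d = 1/8 = ⅛ ≈ 0.12500)
85*(d + C(-1)) = 85*(⅛ + ⅖) = 85*(21/40) = 357/8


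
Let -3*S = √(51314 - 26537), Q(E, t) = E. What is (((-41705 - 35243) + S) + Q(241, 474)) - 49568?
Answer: -126275 - √2753 ≈ -1.2633e+5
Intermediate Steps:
S = -√2753 (S = -√(51314 - 26537)/3 = -√2753 ≈ -52.469)
(((-41705 - 35243) + S) + Q(241, 474)) - 49568 = (((-41705 - 35243) - √2753) + 241) - 49568 = ((-76948 - √2753) + 241) - 49568 = (-76707 - √2753) - 49568 = -126275 - √2753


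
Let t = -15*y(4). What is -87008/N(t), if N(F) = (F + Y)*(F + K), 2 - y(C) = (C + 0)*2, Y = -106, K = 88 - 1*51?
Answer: 5438/127 ≈ 42.819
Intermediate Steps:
K = 37 (K = 88 - 51 = 37)
y(C) = 2 - 2*C (y(C) = 2 - (C + 0)*2 = 2 - C*2 = 2 - 2*C)
t = 90 (t = -15*(2 - 2*4) = -15*(2 - 8) = -15*(-6) = 90)
N(F) = (-106 + F)*(37 + F) (N(F) = (F - 106)*(F + 37) = (-106 + F)*(37 + F))
-87008/N(t) = -87008/(-3922 + 90² - 69*90) = -87008/(-3922 + 8100 - 6210) = -87008/(-2032) = -87008*(-1/2032) = 5438/127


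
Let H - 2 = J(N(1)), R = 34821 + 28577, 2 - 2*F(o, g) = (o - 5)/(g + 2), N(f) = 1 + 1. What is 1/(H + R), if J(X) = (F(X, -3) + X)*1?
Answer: 2/126803 ≈ 1.5773e-5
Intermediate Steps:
N(f) = 2
F(o, g) = 1 - (-5 + o)/(2*(2 + g)) (F(o, g) = 1 - (o - 5)/(2*(g + 2)) = 1 - (-5 + o)/(2*(2 + g)))
R = 63398
J(X) = -3/2 + 3*X/2 (J(X) = ((9 - X + 2*(-3))/(2*(2 - 3)) + X)*1 = ((½)*(9 - X - 6)/(-1) + X)*1 = ((½)*(-1)*(3 - X) + X)*1 = ((-3/2 + X/2) + X)*1 = (-3/2 + 3*X/2)*1 = -3/2 + 3*X/2)
H = 7/2 (H = 2 + (-3/2 + (3/2)*2) = 2 + (-3/2 + 3) = 2 + 3/2 = 7/2 ≈ 3.5000)
1/(H + R) = 1/(7/2 + 63398) = 1/(126803/2) = 2/126803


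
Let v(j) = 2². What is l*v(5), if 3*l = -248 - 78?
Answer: -1304/3 ≈ -434.67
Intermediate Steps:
v(j) = 4
l = -326/3 (l = (-248 - 78)/3 = (⅓)*(-326) = -326/3 ≈ -108.67)
l*v(5) = -326/3*4 = -1304/3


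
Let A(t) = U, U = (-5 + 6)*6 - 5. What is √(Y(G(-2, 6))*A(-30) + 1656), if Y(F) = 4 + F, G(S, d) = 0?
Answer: 2*√415 ≈ 40.743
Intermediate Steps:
U = 1 (U = 1*6 - 5 = 6 - 5 = 1)
A(t) = 1
√(Y(G(-2, 6))*A(-30) + 1656) = √((4 + 0)*1 + 1656) = √(4*1 + 1656) = √(4 + 1656) = √1660 = 2*√415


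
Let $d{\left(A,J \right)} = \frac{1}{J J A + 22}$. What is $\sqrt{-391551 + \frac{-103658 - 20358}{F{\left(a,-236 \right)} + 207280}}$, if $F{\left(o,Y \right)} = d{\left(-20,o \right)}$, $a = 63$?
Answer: $\frac{i \sqrt{105946162135950663525493663}}{16449326239} \approx 625.74 i$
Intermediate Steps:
$d{\left(A,J \right)} = \frac{1}{22 + A J^{2}}$ ($d{\left(A,J \right)} = \frac{1}{J^{2} A + 22} = \frac{1}{A J^{2} + 22} = \frac{1}{22 + A J^{2}}$)
$F{\left(o,Y \right)} = \frac{1}{22 - 20 o^{2}}$
$\sqrt{-391551 + \frac{-103658 - 20358}{F{\left(a,-236 \right)} + 207280}} = \sqrt{-391551 + \frac{-103658 - 20358}{- \frac{1}{-22 + 20 \cdot 63^{2}} + 207280}} = \sqrt{-391551 - \frac{124016}{- \frac{1}{-22 + 20 \cdot 3969} + 207280}} = \sqrt{-391551 - \frac{124016}{- \frac{1}{-22 + 79380} + 207280}} = \sqrt{-391551 - \frac{124016}{- \frac{1}{79358} + 207280}} = \sqrt{-391551 - \frac{124016}{\frac{16449326239}{79358}}} = \sqrt{-391551 - \frac{9841661728}{16449326239}} = \sqrt{- \frac{6440759979868417}{16449326239}} = \frac{i \sqrt{105946162135950663525493663}}{16449326239}$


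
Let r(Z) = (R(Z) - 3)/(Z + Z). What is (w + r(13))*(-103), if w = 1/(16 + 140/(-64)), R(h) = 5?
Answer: -3399/221 ≈ -15.380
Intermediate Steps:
r(Z) = 1/Z (r(Z) = (5 - 3)/(Z + Z) = 2/((2*Z)) = 2*(1/(2*Z)) = 1/Z)
w = 16/221 (w = 1/(16 + 140*(-1/64)) = 1/(16 - 35/16) = 1/(221/16) = 16/221 ≈ 0.072398)
(w + r(13))*(-103) = (16/221 + 1/13)*(-103) = (33/221)*(-103) = -3399/221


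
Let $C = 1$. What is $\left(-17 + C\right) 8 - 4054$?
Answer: $-4182$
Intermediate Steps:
$\left(-17 + C\right) 8 - 4054 = \left(-17 + 1\right) 8 - 4054 = \left(-16\right) 8 - 4054 = -128 - 4054 = -4182$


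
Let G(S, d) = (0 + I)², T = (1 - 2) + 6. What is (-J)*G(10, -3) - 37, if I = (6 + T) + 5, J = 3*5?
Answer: -3877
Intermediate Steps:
J = 15
T = 5 (T = -1 + 6 = 5)
I = 16 (I = (6 + 5) + 5 = 11 + 5 = 16)
G(S, d) = 256 (G(S, d) = (0 + 16)² = 16² = 256)
(-J)*G(10, -3) - 37 = -1*15*256 - 37 = -15*256 - 37 = -3840 - 37 = -3877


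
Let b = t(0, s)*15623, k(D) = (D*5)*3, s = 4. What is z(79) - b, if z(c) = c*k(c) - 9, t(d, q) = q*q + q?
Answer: -218854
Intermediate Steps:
t(d, q) = q + q**2 (t(d, q) = q**2 + q = q + q**2)
k(D) = 15*D (k(D) = (5*D)*3 = 15*D)
b = 312460 (b = (4*(1 + 4))*15623 = (4*5)*15623 = 20*15623 = 312460)
z(c) = -9 + 15*c**2 (z(c) = c*(15*c) - 9 = 15*c**2 - 9 = -9 + 15*c**2)
z(79) - b = (-9 + 15*79**2) - 1*312460 = (-9 + 15*6241) - 312460 = (-9 + 93615) - 312460 = 93606 - 312460 = -218854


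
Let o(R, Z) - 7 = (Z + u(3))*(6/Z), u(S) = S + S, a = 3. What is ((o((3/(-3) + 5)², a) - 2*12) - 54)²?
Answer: 2809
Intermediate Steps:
u(S) = 2*S
o(R, Z) = 7 + 6*(6 + Z)/Z (o(R, Z) = 7 + (Z + 2*3)*(6/Z) = 7 + (Z + 6)*(6/Z) = 7 + (6 + Z)*(6/Z) = 7 + 6*(6 + Z)/Z)
((o((3/(-3) + 5)², a) - 2*12) - 54)² = (((13 + 36/3) - 2*12) - 54)² = (((13 + 36*(⅓)) - 24) - 54)² = (((13 + 12) - 24) - 54)² = ((25 - 24) - 54)² = (1 - 54)² = (-53)² = 2809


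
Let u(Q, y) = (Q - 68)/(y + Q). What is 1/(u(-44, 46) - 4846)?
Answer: -1/4902 ≈ -0.00020400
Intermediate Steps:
u(Q, y) = (-68 + Q)/(Q + y)
1/(u(-44, 46) - 4846) = 1/((-68 - 44)/(-44 + 46) - 4846) = 1/(-112/2 - 4846) = 1/((½)*(-112) - 4846) = 1/(-56 - 4846) = 1/(-4902) = -1/4902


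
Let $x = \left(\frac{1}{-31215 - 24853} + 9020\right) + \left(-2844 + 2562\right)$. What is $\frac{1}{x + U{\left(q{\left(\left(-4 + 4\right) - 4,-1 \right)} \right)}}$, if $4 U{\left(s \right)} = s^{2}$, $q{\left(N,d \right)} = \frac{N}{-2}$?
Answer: $\frac{56068}{489978251} \approx 0.00011443$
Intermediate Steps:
$q{\left(N,d \right)} = - \frac{N}{2}$ ($q{\left(N,d \right)} = N \left(- \frac{1}{2}\right) = - \frac{N}{2}$)
$U{\left(s \right)} = \frac{s^{2}}{4}$
$x = \frac{489922183}{56068}$ ($x = \left(\frac{1}{-56068} + 9020\right) - 282 = \left(- \frac{1}{56068} + 9020\right) - 282 = \frac{505733359}{56068} - 282 = \frac{489922183}{56068} \approx 8738.0$)
$\frac{1}{x + U{\left(q{\left(\left(-4 + 4\right) - 4,-1 \right)} \right)}} = \frac{1}{\frac{489922183}{56068} + \frac{\left(- \frac{\left(-4 + 4\right) - 4}{2}\right)^{2}}{4}} = \frac{1}{\frac{489922183}{56068} + \frac{\left(- \frac{0 - 4}{2}\right)^{2}}{4}} = \frac{1}{\frac{489922183}{56068} + \frac{\left(\left(- \frac{1}{2}\right) \left(-4\right)\right)^{2}}{4}} = \frac{1}{\frac{489922183}{56068} + \frac{2^{2}}{4}} = \frac{1}{\frac{489922183}{56068} + \frac{1}{4} \cdot 4} = \frac{1}{\frac{489922183}{56068} + 1} = \frac{1}{\frac{489978251}{56068}} = \frac{56068}{489978251}$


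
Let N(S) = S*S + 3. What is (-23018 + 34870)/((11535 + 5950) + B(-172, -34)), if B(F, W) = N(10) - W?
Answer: 5926/8811 ≈ 0.67257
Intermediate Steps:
N(S) = 3 + S² (N(S) = S² + 3 = 3 + S²)
B(F, W) = 103 - W (B(F, W) = (3 + 10²) - W = (3 + 100) - W = 103 - W)
(-23018 + 34870)/((11535 + 5950) + B(-172, -34)) = (-23018 + 34870)/((11535 + 5950) + (103 - 1*(-34))) = 11852/(17485 + (103 + 34)) = 11852/(17485 + 137) = 11852/17622 = 11852*(1/17622) = 5926/8811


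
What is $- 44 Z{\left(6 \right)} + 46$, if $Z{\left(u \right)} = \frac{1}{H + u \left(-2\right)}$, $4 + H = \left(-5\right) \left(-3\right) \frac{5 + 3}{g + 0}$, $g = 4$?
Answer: $\frac{300}{7} \approx 42.857$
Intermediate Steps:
$H = 26$ ($H = -4 + \left(-5\right) \left(-3\right) \frac{5 + 3}{4 + 0} = -4 + 15 \cdot \frac{8}{4} = -4 + 15 \cdot 8 \cdot \frac{1}{4} = -4 + 15 \cdot 2 = -4 + 30 = 26$)
$Z{\left(u \right)} = \frac{1}{26 - 2 u}$ ($Z{\left(u \right)} = \frac{1}{26 + u \left(-2\right)} = \frac{1}{26 - 2 u}$)
$- 44 Z{\left(6 \right)} + 46 = - 44 \left(- \frac{1}{-26 + 2 \cdot 6}\right) + 46 = - 44 \left(- \frac{1}{-26 + 12}\right) + 46 = - 44 \left(- \frac{1}{-14}\right) + 46 = - 44 \left(\left(-1\right) \left(- \frac{1}{14}\right)\right) + 46 = \left(-44\right) \frac{1}{14} + 46 = - \frac{22}{7} + 46 = \frac{300}{7}$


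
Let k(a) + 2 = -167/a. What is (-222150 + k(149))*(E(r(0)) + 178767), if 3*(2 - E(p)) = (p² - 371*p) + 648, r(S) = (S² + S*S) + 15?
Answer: -5969169271395/149 ≈ -4.0062e+10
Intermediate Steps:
r(S) = 15 + 2*S² (r(S) = (S² + S²) + 15 = 2*S² + 15 = 15 + 2*S²)
k(a) = -2 - 167/a
E(p) = -214 - p²/3 + 371*p/3 (E(p) = 2 - ((p² - 371*p) + 648)/3 = 2 - (648 + p² - 371*p)/3 = 2 + (-216 - p²/3 + 371*p/3) = -214 - p²/3 + 371*p/3)
(-222150 + k(149))*(E(r(0)) + 178767) = (-222150 + (-2 - 167/149))*((-214 - (15 + 2*0²)²/3 + 371*(15 + 2*0²)/3) + 178767) = (-222150 + (-2 - 167*1/149))*((-214 - (15 + 2*0)²/3 + 371*(15 + 2*0)/3) + 178767) = (-222150 + (-2 - 167/149))*((-214 - (15 + 0)²/3 + 371*(15 + 0)/3) + 178767) = (-222150 - 465/149)*((-214 - ⅓*15² + (371/3)*15) + 178767) = -33100815*((-214 - ⅓*225 + 1855) + 178767)/149 = -33100815*((-214 - 75 + 1855) + 178767)/149 = -33100815*(1566 + 178767)/149 = -33100815/149*180333 = -5969169271395/149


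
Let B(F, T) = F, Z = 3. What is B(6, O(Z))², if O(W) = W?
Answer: 36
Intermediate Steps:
B(6, O(Z))² = 6² = 36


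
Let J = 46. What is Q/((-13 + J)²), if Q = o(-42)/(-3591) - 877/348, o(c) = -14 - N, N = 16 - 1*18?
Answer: -31769/13746348 ≈ -0.0023111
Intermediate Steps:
N = -2 (N = 16 - 18 = -2)
o(c) = -12 (o(c) = -14 - 1*(-2) = -14 + 2 = -12)
Q = -349459/138852 (Q = -12/(-3591) - 877/348 = -12*(-1/3591) - 877*1/348 = 4/1197 - 877/348 = -349459/138852 ≈ -2.5168)
Q/((-13 + J)²) = -349459/(138852*(-13 + 46)²) = -349459/(138852*(33²)) = -349459/138852/1089 = -349459/138852*1/1089 = -31769/13746348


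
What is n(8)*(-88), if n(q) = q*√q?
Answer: -1408*√2 ≈ -1991.2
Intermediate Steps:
n(q) = q^(3/2)
n(8)*(-88) = 8^(3/2)*(-88) = (16*√2)*(-88) = -1408*√2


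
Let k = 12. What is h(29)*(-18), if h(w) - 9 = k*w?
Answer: -6426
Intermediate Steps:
h(w) = 9 + 12*w
h(29)*(-18) = (9 + 12*29)*(-18) = (9 + 348)*(-18) = 357*(-18) = -6426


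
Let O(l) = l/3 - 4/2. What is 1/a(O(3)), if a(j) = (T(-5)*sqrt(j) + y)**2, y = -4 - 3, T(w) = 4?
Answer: 33/4225 + 56*I/4225 ≈ 0.0078107 + 0.013254*I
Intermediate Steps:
O(l) = -2 + l/3 (O(l) = l*(1/3) - 4*1/2 = l/3 - 2 = -2 + l/3)
y = -7
a(j) = (-7 + 4*sqrt(j))**2 (a(j) = (4*sqrt(j) - 7)**2 = (-7 + 4*sqrt(j))**2)
1/a(O(3)) = 1/((-7 + 4*sqrt(-2 + (1/3)*3))**2) = 1/((-7 + 4*sqrt(-2 + 1))**2) = 1/((-7 + 4*sqrt(-1))**2) = 1/((-7 + 4*I)**2) = (-7 + 4*I)**(-2)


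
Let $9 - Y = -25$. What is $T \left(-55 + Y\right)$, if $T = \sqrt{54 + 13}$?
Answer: $- 21 \sqrt{67} \approx -171.89$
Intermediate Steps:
$Y = 34$ ($Y = 9 - -25 = 9 + 25 = 34$)
$T = \sqrt{67} \approx 8.1853$
$T \left(-55 + Y\right) = \sqrt{67} \left(-55 + 34\right) = \sqrt{67} \left(-21\right) = - 21 \sqrt{67}$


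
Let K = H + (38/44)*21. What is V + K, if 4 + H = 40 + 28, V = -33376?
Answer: -732465/22 ≈ -33294.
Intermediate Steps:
H = 64 (H = -4 + (40 + 28) = -4 + 68 = 64)
K = 1807/22 (K = 64 + (38/44)*21 = 64 + (38*(1/44))*21 = 64 + (19/22)*21 = 64 + 399/22 = 1807/22 ≈ 82.136)
V + K = -33376 + 1807/22 = -732465/22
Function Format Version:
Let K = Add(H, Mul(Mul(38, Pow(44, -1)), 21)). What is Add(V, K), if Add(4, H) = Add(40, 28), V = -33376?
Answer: Rational(-732465, 22) ≈ -33294.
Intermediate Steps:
H = 64 (H = Add(-4, Add(40, 28)) = Add(-4, 68) = 64)
K = Rational(1807, 22) (K = Add(64, Mul(Mul(38, Pow(44, -1)), 21)) = Add(64, Mul(Mul(38, Rational(1, 44)), 21)) = Add(64, Mul(Rational(19, 22), 21)) = Add(64, Rational(399, 22)) = Rational(1807, 22) ≈ 82.136)
Add(V, K) = Add(-33376, Rational(1807, 22)) = Rational(-732465, 22)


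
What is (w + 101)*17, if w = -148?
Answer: -799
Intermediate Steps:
(w + 101)*17 = (-148 + 101)*17 = -47*17 = -799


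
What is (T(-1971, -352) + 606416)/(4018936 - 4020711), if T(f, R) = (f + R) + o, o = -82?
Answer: -604011/1775 ≈ -340.29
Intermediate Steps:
T(f, R) = -82 + R + f (T(f, R) = (f + R) - 82 = (R + f) - 82 = -82 + R + f)
(T(-1971, -352) + 606416)/(4018936 - 4020711) = ((-82 - 352 - 1971) + 606416)/(4018936 - 4020711) = (-2405 + 606416)/(-1775) = 604011*(-1/1775) = -604011/1775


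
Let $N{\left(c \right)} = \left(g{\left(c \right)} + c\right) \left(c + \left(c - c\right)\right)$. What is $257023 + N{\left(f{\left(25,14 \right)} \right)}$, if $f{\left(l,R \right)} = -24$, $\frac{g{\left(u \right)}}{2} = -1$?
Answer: $257647$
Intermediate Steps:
$g{\left(u \right)} = -2$ ($g{\left(u \right)} = 2 \left(-1\right) = -2$)
$N{\left(c \right)} = c \left(-2 + c\right)$ ($N{\left(c \right)} = \left(-2 + c\right) \left(c + \left(c - c\right)\right) = \left(-2 + c\right) \left(c + 0\right) = \left(-2 + c\right) c = c \left(-2 + c\right)$)
$257023 + N{\left(f{\left(25,14 \right)} \right)} = 257023 - 24 \left(-2 - 24\right) = 257023 - -624 = 257023 + 624 = 257647$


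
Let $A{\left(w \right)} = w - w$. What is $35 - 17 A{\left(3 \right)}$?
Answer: $35$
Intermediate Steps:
$A{\left(w \right)} = 0$
$35 - 17 A{\left(3 \right)} = 35 - 0 = 35 + 0 = 35$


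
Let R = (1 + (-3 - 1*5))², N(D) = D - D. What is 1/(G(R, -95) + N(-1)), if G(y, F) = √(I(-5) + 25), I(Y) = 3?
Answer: √7/14 ≈ 0.18898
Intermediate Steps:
N(D) = 0
R = 49 (R = (1 + (-3 - 5))² = (1 - 8)² = (-7)² = 49)
G(y, F) = 2*√7 (G(y, F) = √(3 + 25) = √28 = 2*√7)
1/(G(R, -95) + N(-1)) = 1/(2*√7 + 0) = 1/(2*√7) = √7/14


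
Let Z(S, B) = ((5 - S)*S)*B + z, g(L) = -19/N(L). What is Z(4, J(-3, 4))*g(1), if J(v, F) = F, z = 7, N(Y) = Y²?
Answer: -437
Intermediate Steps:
g(L) = -19/L²
Z(S, B) = 7 + B*S*(5 - S) (Z(S, B) = ((5 - S)*S)*B + 7 = (S*(5 - S))*B + 7 = B*S*(5 - S) + 7 = 7 + B*S*(5 - S))
Z(4, J(-3, 4))*g(1) = (7 - 1*4*4² + 5*4*4)*(-19/1²) = (7 - 1*4*16 + 80)*(-19*1) = (7 - 64 + 80)*(-19) = 23*(-19) = -437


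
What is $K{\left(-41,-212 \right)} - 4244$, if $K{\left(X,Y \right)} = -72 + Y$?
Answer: $-4528$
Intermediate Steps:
$K{\left(-41,-212 \right)} - 4244 = \left(-72 - 212\right) - 4244 = -284 - 4244 = -4528$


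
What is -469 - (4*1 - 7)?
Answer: -466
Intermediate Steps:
-469 - (4*1 - 7) = -469 - (4 - 7) = -469 - 1*(-3) = -469 + 3 = -466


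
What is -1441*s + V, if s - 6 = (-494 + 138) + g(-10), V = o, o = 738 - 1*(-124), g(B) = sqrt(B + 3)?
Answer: 505212 - 1441*I*sqrt(7) ≈ 5.0521e+5 - 3812.5*I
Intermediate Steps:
g(B) = sqrt(3 + B)
o = 862 (o = 738 + 124 = 862)
V = 862
s = -350 + I*sqrt(7) (s = 6 + ((-494 + 138) + sqrt(3 - 10)) = 6 + (-356 + sqrt(-7)) = 6 + (-356 + I*sqrt(7)) = -350 + I*sqrt(7) ≈ -350.0 + 2.6458*I)
-1441*s + V = -1441*(-350 + I*sqrt(7)) + 862 = (504350 - 1441*I*sqrt(7)) + 862 = 505212 - 1441*I*sqrt(7)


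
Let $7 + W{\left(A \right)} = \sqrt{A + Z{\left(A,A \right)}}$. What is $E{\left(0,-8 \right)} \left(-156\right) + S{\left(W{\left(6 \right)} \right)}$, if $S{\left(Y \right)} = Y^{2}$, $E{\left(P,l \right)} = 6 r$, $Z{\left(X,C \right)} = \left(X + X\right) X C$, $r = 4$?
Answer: $-3744 + \left(7 - \sqrt{438}\right)^{2} \approx -3550.0$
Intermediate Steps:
$Z{\left(X,C \right)} = 2 C X^{2}$ ($Z{\left(X,C \right)} = 2 X C X = 2 C X^{2}$)
$E{\left(P,l \right)} = 24$ ($E{\left(P,l \right)} = 6 \cdot 4 = 24$)
$W{\left(A \right)} = -7 + \sqrt{A + 2 A^{3}}$ ($W{\left(A \right)} = -7 + \sqrt{A + 2 A A^{2}} = -7 + \sqrt{A + 2 A^{3}}$)
$E{\left(0,-8 \right)} \left(-156\right) + S{\left(W{\left(6 \right)} \right)} = 24 \left(-156\right) + \left(-7 + \sqrt{6 + 2 \cdot 6^{3}}\right)^{2} = -3744 + \left(-7 + \sqrt{6 + 2 \cdot 216}\right)^{2} = -3744 + \left(-7 + \sqrt{6 + 432}\right)^{2} = -3744 + \left(-7 + \sqrt{438}\right)^{2}$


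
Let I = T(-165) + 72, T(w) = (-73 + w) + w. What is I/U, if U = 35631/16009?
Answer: -5298979/35631 ≈ -148.72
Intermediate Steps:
U = 35631/16009 (U = 35631*(1/16009) = 35631/16009 ≈ 2.2257)
T(w) = -73 + 2*w
I = -331 (I = (-73 + 2*(-165)) + 72 = (-73 - 330) + 72 = -403 + 72 = -331)
I/U = -331/35631/16009 = -331*16009/35631 = -5298979/35631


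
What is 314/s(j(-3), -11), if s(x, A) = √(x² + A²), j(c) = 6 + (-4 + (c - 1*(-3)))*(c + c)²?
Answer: 314*√19165/19165 ≈ 2.2682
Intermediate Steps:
j(c) = 6 + 4*c²*(-1 + c) (j(c) = 6 + (-4 + (c + 3))*(2*c)² = 6 + (-4 + (3 + c))*(4*c²) = 6 + (-1 + c)*(4*c²) = 6 + 4*c²*(-1 + c))
s(x, A) = √(A² + x²)
314/s(j(-3), -11) = 314/(√((-11)² + (6 - 4*(-3)² + 4*(-3)³)²)) = 314/(√(121 + (6 - 4*9 + 4*(-27))²)) = 314/(√(121 + (6 - 36 - 108)²)) = 314/(√(121 + (-138)²)) = 314/(√(121 + 19044)) = 314/(√19165) = 314*(√19165/19165) = 314*√19165/19165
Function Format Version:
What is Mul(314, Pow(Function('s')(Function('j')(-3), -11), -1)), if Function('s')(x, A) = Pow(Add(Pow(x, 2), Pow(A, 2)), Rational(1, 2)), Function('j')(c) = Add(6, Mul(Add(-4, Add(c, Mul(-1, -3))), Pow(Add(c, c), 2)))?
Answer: Mul(Rational(314, 19165), Pow(19165, Rational(1, 2))) ≈ 2.2682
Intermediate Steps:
Function('j')(c) = Add(6, Mul(4, Pow(c, 2), Add(-1, c))) (Function('j')(c) = Add(6, Mul(Add(-4, Add(c, 3)), Pow(Mul(2, c), 2))) = Add(6, Mul(Add(-4, Add(3, c)), Mul(4, Pow(c, 2)))) = Add(6, Mul(Add(-1, c), Mul(4, Pow(c, 2)))) = Add(6, Mul(4, Pow(c, 2), Add(-1, c))))
Function('s')(x, A) = Pow(Add(Pow(A, 2), Pow(x, 2)), Rational(1, 2))
Mul(314, Pow(Function('s')(Function('j')(-3), -11), -1)) = Mul(314, Pow(Pow(Add(Pow(-11, 2), Pow(Add(6, Mul(-4, Pow(-3, 2)), Mul(4, Pow(-3, 3))), 2)), Rational(1, 2)), -1)) = Mul(314, Pow(Pow(Add(121, Pow(Add(6, Mul(-4, 9), Mul(4, -27)), 2)), Rational(1, 2)), -1)) = Mul(314, Pow(Pow(Add(121, Pow(Add(6, -36, -108), 2)), Rational(1, 2)), -1)) = Mul(314, Pow(Pow(Add(121, Pow(-138, 2)), Rational(1, 2)), -1)) = Mul(314, Pow(Pow(Add(121, 19044), Rational(1, 2)), -1)) = Mul(314, Pow(Pow(19165, Rational(1, 2)), -1)) = Mul(314, Mul(Rational(1, 19165), Pow(19165, Rational(1, 2)))) = Mul(Rational(314, 19165), Pow(19165, Rational(1, 2)))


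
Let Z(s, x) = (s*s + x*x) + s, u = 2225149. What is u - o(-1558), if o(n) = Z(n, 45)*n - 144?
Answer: 3784785991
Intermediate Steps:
Z(s, x) = s + s² + x² (Z(s, x) = (s² + x²) + s = s + s² + x²)
o(n) = -144 + n*(2025 + n + n²) (o(n) = (n + n² + 45²)*n - 144 = (n + n² + 2025)*n - 144 = (2025 + n + n²)*n - 144 = n*(2025 + n + n²) - 144 = -144 + n*(2025 + n + n²))
u - o(-1558) = 2225149 - (-144 - 1558*(2025 - 1558 + (-1558)²)) = 2225149 - (-144 - 1558*(2025 - 1558 + 2427364)) = 2225149 - (-144 - 1558*2427831) = 2225149 - (-144 - 3782560698) = 2225149 - 1*(-3782560842) = 2225149 + 3782560842 = 3784785991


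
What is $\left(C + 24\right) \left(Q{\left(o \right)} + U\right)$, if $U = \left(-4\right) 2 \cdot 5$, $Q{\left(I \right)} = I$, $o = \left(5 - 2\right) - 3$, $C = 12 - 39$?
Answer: $120$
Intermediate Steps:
$C = -27$ ($C = 12 - 39 = -27$)
$o = 0$ ($o = 3 - 3 = 0$)
$U = -40$ ($U = \left(-8\right) 5 = -40$)
$\left(C + 24\right) \left(Q{\left(o \right)} + U\right) = \left(-27 + 24\right) \left(0 - 40\right) = \left(-3\right) \left(-40\right) = 120$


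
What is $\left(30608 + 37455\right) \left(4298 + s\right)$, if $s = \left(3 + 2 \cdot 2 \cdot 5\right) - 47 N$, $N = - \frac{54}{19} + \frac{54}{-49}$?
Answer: $\frac{285553892405}{931} \approx 3.0672 \cdot 10^{8}$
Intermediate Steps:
$N = - \frac{3672}{931}$ ($N = \left(-54\right) \frac{1}{19} + 54 \left(- \frac{1}{49}\right) = - \frac{54}{19} - \frac{54}{49} = - \frac{3672}{931} \approx -3.9441$)
$s = \frac{193997}{931}$ ($s = \left(3 + 2 \cdot 2 \cdot 5\right) - - \frac{172584}{931} = \left(3 + 2 \cdot 10\right) + \frac{172584}{931} = \left(3 + 20\right) + \frac{172584}{931} = 23 + \frac{172584}{931} = \frac{193997}{931} \approx 208.37$)
$\left(30608 + 37455\right) \left(4298 + s\right) = \left(30608 + 37455\right) \left(4298 + \frac{193997}{931}\right) = 68063 \cdot \frac{4195435}{931} = \frac{285553892405}{931}$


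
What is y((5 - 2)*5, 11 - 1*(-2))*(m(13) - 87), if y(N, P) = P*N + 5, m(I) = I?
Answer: -14800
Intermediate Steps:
y(N, P) = 5 + N*P (y(N, P) = N*P + 5 = 5 + N*P)
y((5 - 2)*5, 11 - 1*(-2))*(m(13) - 87) = (5 + ((5 - 2)*5)*(11 - 1*(-2)))*(13 - 87) = (5 + (3*5)*(11 + 2))*(-74) = (5 + 15*13)*(-74) = (5 + 195)*(-74) = 200*(-74) = -14800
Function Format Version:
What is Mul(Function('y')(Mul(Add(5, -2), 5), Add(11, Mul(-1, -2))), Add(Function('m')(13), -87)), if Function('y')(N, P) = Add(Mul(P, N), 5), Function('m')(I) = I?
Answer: -14800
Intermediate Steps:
Function('y')(N, P) = Add(5, Mul(N, P)) (Function('y')(N, P) = Add(Mul(N, P), 5) = Add(5, Mul(N, P)))
Mul(Function('y')(Mul(Add(5, -2), 5), Add(11, Mul(-1, -2))), Add(Function('m')(13), -87)) = Mul(Add(5, Mul(Mul(Add(5, -2), 5), Add(11, Mul(-1, -2)))), Add(13, -87)) = Mul(Add(5, Mul(Mul(3, 5), Add(11, 2))), -74) = Mul(Add(5, Mul(15, 13)), -74) = Mul(Add(5, 195), -74) = Mul(200, -74) = -14800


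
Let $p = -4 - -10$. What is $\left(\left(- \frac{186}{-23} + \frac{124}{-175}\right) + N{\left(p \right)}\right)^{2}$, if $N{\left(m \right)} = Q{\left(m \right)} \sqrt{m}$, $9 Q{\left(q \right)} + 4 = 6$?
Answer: $\frac{23942827508}{437416875} + \frac{118792 \sqrt{6}}{36225} \approx 62.769$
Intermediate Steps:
$p = 6$ ($p = -4 + 10 = 6$)
$Q{\left(q \right)} = \frac{2}{9}$ ($Q{\left(q \right)} = - \frac{4}{9} + \frac{1}{9} \cdot 6 = - \frac{4}{9} + \frac{2}{3} = \frac{2}{9}$)
$N{\left(m \right)} = \frac{2 \sqrt{m}}{9}$
$\left(\left(- \frac{186}{-23} + \frac{124}{-175}\right) + N{\left(p \right)}\right)^{2} = \left(\left(- \frac{186}{-23} + \frac{124}{-175}\right) + \frac{2 \sqrt{6}}{9}\right)^{2} = \left(\left(\left(-186\right) \left(- \frac{1}{23}\right) + 124 \left(- \frac{1}{175}\right)\right) + \frac{2 \sqrt{6}}{9}\right)^{2} = \left(\left(\frac{186}{23} - \frac{124}{175}\right) + \frac{2 \sqrt{6}}{9}\right)^{2} = \left(\frac{29698}{4025} + \frac{2 \sqrt{6}}{9}\right)^{2}$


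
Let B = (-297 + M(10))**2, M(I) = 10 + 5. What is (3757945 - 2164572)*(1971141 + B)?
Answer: 3267474243045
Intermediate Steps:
M(I) = 15
B = 79524 (B = (-297 + 15)**2 = (-282)**2 = 79524)
(3757945 - 2164572)*(1971141 + B) = (3757945 - 2164572)*(1971141 + 79524) = 1593373*2050665 = 3267474243045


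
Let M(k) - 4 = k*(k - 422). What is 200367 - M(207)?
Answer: 244868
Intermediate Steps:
M(k) = 4 + k*(-422 + k) (M(k) = 4 + k*(k - 422) = 4 + k*(-422 + k))
200367 - M(207) = 200367 - (4 + 207**2 - 422*207) = 200367 - (4 + 42849 - 87354) = 200367 - 1*(-44501) = 200367 + 44501 = 244868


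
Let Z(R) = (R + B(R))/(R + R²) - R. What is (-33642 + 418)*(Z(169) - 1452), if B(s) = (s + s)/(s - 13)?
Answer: 178532328586/3315 ≈ 5.3856e+7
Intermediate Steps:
B(s) = 2*s/(-13 + s) (B(s) = (2*s)/(-13 + s) = 2*s/(-13 + s))
Z(R) = -R + (R + 2*R/(-13 + R))/(R + R²) (Z(R) = (R + 2*R/(-13 + R))/(R + R²) - R = -R + (R + 2*R/(-13 + R))/(R + R²))
(-33642 + 418)*(Z(169) - 1452) = (-33642 + 418)*((2 - (-13 + 169)*(-1 + 169 + 169²))/((1 + 169)*(-13 + 169)) - 1452) = -33224*((2 - 1*156*(-1 + 169 + 28561))/(170*156) - 1452) = -33224*((1/170)*(1/156)*(2 - 1*156*28729) - 1452) = -33224*((1/170)*(1/156)*(2 - 4481724) - 1452) = -33224*((1/170)*(1/156)*(-4481722) - 1452) = -33224*(-2240861/13260 - 1452) = -33224*(-21494381/13260) = 178532328586/3315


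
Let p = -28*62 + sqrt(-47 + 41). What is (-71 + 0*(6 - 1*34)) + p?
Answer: -1807 + I*sqrt(6) ≈ -1807.0 + 2.4495*I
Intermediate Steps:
p = -1736 + I*sqrt(6) (p = -1736 + sqrt(-6) = -1736 + I*sqrt(6) ≈ -1736.0 + 2.4495*I)
(-71 + 0*(6 - 1*34)) + p = (-71 + 0*(6 - 1*34)) + (-1736 + I*sqrt(6)) = (-71 + 0*(6 - 34)) + (-1736 + I*sqrt(6)) = (-71 + 0*(-28)) + (-1736 + I*sqrt(6)) = (-71 + 0) + (-1736 + I*sqrt(6)) = -71 + (-1736 + I*sqrt(6)) = -1807 + I*sqrt(6)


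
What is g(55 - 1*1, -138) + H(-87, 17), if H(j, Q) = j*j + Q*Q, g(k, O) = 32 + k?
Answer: 7944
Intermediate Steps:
H(j, Q) = Q² + j² (H(j, Q) = j² + Q² = Q² + j²)
g(55 - 1*1, -138) + H(-87, 17) = (32 + (55 - 1*1)) + (17² + (-87)²) = (32 + (55 - 1)) + (289 + 7569) = (32 + 54) + 7858 = 86 + 7858 = 7944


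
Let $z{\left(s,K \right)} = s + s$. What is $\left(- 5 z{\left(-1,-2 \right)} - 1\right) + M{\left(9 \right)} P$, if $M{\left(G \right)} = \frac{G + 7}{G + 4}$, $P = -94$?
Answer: $- \frac{1387}{13} \approx -106.69$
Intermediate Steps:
$M{\left(G \right)} = \frac{7 + G}{4 + G}$
$z{\left(s,K \right)} = 2 s$
$\left(- 5 z{\left(-1,-2 \right)} - 1\right) + M{\left(9 \right)} P = \left(- 5 \cdot 2 \left(-1\right) - 1\right) + \frac{7 + 9}{4 + 9} \left(-94\right) = \left(\left(-5\right) \left(-2\right) - 1\right) + \frac{1}{13} \cdot 16 \left(-94\right) = \left(10 - 1\right) + \frac{1}{13} \cdot 16 \left(-94\right) = 9 + \frac{16}{13} \left(-94\right) = 9 - \frac{1504}{13} = - \frac{1387}{13}$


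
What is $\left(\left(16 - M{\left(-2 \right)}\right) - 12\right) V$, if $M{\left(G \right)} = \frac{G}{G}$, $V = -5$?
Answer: $-15$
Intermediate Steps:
$M{\left(G \right)} = 1$
$\left(\left(16 - M{\left(-2 \right)}\right) - 12\right) V = \left(\left(16 - 1\right) - 12\right) \left(-5\right) = \left(15 - 12\right) \left(-5\right) = 3 \left(-5\right) = -15$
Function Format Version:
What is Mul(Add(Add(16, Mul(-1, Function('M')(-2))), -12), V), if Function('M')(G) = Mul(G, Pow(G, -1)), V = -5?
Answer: -15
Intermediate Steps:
Function('M')(G) = 1
Mul(Add(Add(16, Mul(-1, Function('M')(-2))), -12), V) = Mul(Add(Add(16, Mul(-1, 1)), -12), -5) = Mul(Add(Add(16, -1), -12), -5) = Mul(Add(15, -12), -5) = Mul(3, -5) = -15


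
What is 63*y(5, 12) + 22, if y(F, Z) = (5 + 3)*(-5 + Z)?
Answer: 3550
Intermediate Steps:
y(F, Z) = -40 + 8*Z (y(F, Z) = 8*(-5 + Z) = -40 + 8*Z)
63*y(5, 12) + 22 = 63*(-40 + 8*12) + 22 = 63*(-40 + 96) + 22 = 63*56 + 22 = 3528 + 22 = 3550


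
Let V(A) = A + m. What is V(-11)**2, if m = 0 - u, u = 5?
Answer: 256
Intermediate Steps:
m = -5 (m = 0 - 1*5 = 0 - 5 = -5)
V(A) = -5 + A (V(A) = A - 5 = -5 + A)
V(-11)**2 = (-5 - 11)**2 = (-16)**2 = 256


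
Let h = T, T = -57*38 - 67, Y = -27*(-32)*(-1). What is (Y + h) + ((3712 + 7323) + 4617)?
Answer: 12555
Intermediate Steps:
Y = -864 (Y = 864*(-1) = -864)
T = -2233 (T = -2166 - 67 = -2233)
h = -2233
(Y + h) + ((3712 + 7323) + 4617) = (-864 - 2233) + ((3712 + 7323) + 4617) = -3097 + (11035 + 4617) = -3097 + 15652 = 12555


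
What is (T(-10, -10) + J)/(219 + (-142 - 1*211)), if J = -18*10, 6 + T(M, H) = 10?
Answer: 88/67 ≈ 1.3134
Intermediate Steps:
T(M, H) = 4 (T(M, H) = -6 + 10 = 4)
J = -180
(T(-10, -10) + J)/(219 + (-142 - 1*211)) = (4 - 180)/(219 + (-142 - 1*211)) = -176/(219 + (-142 - 211)) = -176/(219 - 353) = -176/(-134) = -176*(-1/134) = 88/67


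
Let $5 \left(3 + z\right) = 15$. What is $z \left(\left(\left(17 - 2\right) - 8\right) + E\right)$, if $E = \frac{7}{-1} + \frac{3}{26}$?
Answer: $0$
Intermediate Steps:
$E = - \frac{179}{26}$ ($E = 7 \left(-1\right) + 3 \cdot \frac{1}{26} = -7 + \frac{3}{26} = - \frac{179}{26} \approx -6.8846$)
$z = 0$ ($z = -3 + \frac{1}{5} \cdot 15 = -3 + 3 = 0$)
$z \left(\left(\left(17 - 2\right) - 8\right) + E\right) = 0 \left(\left(\left(17 - 2\right) - 8\right) - \frac{179}{26}\right) = 0 \left(\left(15 - 8\right) - \frac{179}{26}\right) = 0 \left(7 - \frac{179}{26}\right) = 0 \cdot \frac{3}{26} = 0$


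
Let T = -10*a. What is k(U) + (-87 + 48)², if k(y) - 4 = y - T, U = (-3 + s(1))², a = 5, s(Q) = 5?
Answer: 1579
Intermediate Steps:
U = 4 (U = (-3 + 5)² = 2² = 4)
T = -50 (T = -10*5 = -50)
k(y) = 54 + y (k(y) = 4 + (y - 1*(-50)) = 4 + (y + 50) = 4 + (50 + y) = 54 + y)
k(U) + (-87 + 48)² = (54 + 4) + (-87 + 48)² = 58 + (-39)² = 58 + 1521 = 1579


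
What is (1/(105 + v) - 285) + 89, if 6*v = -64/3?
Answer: -178939/913 ≈ -195.99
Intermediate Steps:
v = -32/9 (v = (-64/3)/6 = (-64*⅓)/6 = (⅙)*(-64/3) = -32/9 ≈ -3.5556)
(1/(105 + v) - 285) + 89 = (1/(105 - 32/9) - 285) + 89 = (1/(913/9) - 285) + 89 = (9/913 - 285) + 89 = -260196/913 + 89 = -178939/913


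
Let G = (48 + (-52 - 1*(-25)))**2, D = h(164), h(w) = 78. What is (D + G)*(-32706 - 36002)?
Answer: -35659452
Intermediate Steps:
D = 78
G = 441 (G = (48 + (-52 + 25))**2 = (48 - 27)**2 = 21**2 = 441)
(D + G)*(-32706 - 36002) = (78 + 441)*(-32706 - 36002) = 519*(-68708) = -35659452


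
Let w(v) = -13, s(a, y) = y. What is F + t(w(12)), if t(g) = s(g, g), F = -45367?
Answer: -45380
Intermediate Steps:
t(g) = g
F + t(w(12)) = -45367 - 13 = -45380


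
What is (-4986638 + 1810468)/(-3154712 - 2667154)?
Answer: 1588085/2910933 ≈ 0.54556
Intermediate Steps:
(-4986638 + 1810468)/(-3154712 - 2667154) = -3176170/(-5821866) = -3176170*(-1/5821866) = 1588085/2910933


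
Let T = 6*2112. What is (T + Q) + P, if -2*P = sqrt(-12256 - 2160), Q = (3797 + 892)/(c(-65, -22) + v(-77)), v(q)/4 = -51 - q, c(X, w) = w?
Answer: 1043793/82 - 2*I*sqrt(901) ≈ 12729.0 - 60.033*I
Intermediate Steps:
v(q) = -204 - 4*q (v(q) = 4*(-51 - q) = -204 - 4*q)
T = 12672
Q = 4689/82 (Q = (3797 + 892)/(-22 + (-204 - 4*(-77))) = 4689/(-22 + (-204 + 308)) = 4689/(-22 + 104) = 4689/82 ≈ 57.183)
P = -2*I*sqrt(901) (P = -sqrt(-12256 - 2160)/2 = -2*I*sqrt(901) ≈ -60.033*I)
(T + Q) + P = (12672 + 4689/82) - 2*I*sqrt(901) = 1043793/82 - 2*I*sqrt(901)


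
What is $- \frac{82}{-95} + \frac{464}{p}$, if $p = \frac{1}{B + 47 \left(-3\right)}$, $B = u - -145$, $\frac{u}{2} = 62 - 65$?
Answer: $- \frac{88078}{95} \approx -927.14$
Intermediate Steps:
$u = -6$ ($u = 2 \left(62 - 65\right) = 2 \left(-3\right) = -6$)
$B = 139$ ($B = -6 - -145 = -6 + 145 = 139$)
$p = - \frac{1}{2}$ ($p = \frac{1}{139 + 47 \left(-3\right)} = \frac{1}{139 - 141} = \frac{1}{-2} = - \frac{1}{2} \approx -0.5$)
$- \frac{82}{-95} + \frac{464}{p} = - \frac{82}{-95} + \frac{464}{- \frac{1}{2}} = \left(-82\right) \left(- \frac{1}{95}\right) + 464 \left(-2\right) = \frac{82}{95} - 928 = - \frac{88078}{95}$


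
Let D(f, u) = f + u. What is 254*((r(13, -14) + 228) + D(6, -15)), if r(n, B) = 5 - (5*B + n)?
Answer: 71374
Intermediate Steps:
r(n, B) = 5 - n - 5*B (r(n, B) = 5 - (n + 5*B) = 5 + (-n - 5*B) = 5 - n - 5*B)
254*((r(13, -14) + 228) + D(6, -15)) = 254*(((5 - 1*13 - 5*(-14)) + 228) + (6 - 15)) = 254*(((5 - 13 + 70) + 228) - 9) = 254*((62 + 228) - 9) = 254*(290 - 9) = 254*281 = 71374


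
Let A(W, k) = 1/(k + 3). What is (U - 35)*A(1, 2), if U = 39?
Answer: 4/5 ≈ 0.80000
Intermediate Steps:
A(W, k) = 1/(3 + k)
(U - 35)*A(1, 2) = (39 - 35)/(3 + 2) = 4/5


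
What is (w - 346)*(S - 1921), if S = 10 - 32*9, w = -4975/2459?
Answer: 1881880011/2459 ≈ 7.6530e+5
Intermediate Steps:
w = -4975/2459 (w = -4975*1/2459 = -4975/2459 ≈ -2.0232)
S = -278 (S = 10 - 288 = -278)
(w - 346)*(S - 1921) = (-4975/2459 - 346)*(-278 - 1921) = -855789/2459*(-2199) = 1881880011/2459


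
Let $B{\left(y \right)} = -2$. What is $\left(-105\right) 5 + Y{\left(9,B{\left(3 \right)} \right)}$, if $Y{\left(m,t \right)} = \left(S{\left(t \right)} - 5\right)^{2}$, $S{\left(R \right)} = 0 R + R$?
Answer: $-476$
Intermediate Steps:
$S{\left(R \right)} = R$ ($S{\left(R \right)} = 0 + R = R$)
$Y{\left(m,t \right)} = \left(-5 + t\right)^{2}$ ($Y{\left(m,t \right)} = \left(t - 5\right)^{2} = \left(-5 + t\right)^{2}$)
$\left(-105\right) 5 + Y{\left(9,B{\left(3 \right)} \right)} = \left(-105\right) 5 + \left(-5 - 2\right)^{2} = -525 + \left(-7\right)^{2} = -525 + 49 = -476$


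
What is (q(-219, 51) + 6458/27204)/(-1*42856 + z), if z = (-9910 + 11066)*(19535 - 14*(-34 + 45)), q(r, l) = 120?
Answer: 1635469/304162211160 ≈ 5.3770e-6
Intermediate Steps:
z = 22404436 (z = 1156*(19535 - 14*11) = 1156*(19535 - 154) = 1156*19381 = 22404436)
(q(-219, 51) + 6458/27204)/(-1*42856 + z) = (120 + 6458/27204)/(-1*42856 + 22404436) = (120 + 6458*(1/27204))/(-42856 + 22404436) = (120 + 3229/13602)/22361580 = (1635469/13602)*(1/22361580) = 1635469/304162211160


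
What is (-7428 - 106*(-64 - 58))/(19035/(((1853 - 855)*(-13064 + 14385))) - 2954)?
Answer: -7256242432/3894410497 ≈ -1.8632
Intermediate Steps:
(-7428 - 106*(-64 - 58))/(19035/(((1853 - 855)*(-13064 + 14385))) - 2954) = (-7428 - 106*(-122))/(19035/((998*1321)) - 2954) = (-7428 + 12932)/(19035/1318358 - 2954) = 5504/(19035*(1/1318358) - 2954) = 5504/(19035/1318358 - 2954) = 5504/(-3894410497/1318358) = 5504*(-1318358/3894410497) = -7256242432/3894410497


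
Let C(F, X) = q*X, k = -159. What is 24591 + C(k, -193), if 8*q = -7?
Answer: 198079/8 ≈ 24760.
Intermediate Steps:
q = -7/8 (q = (⅛)*(-7) = -7/8 ≈ -0.87500)
C(F, X) = -7*X/8
24591 + C(k, -193) = 24591 - 7/8*(-193) = 24591 + 1351/8 = 198079/8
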